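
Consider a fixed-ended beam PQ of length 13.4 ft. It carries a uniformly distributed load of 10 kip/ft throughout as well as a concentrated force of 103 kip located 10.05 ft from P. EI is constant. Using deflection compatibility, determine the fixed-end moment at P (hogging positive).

Release both end moments; the primary structure is a simply-supported span PQ with redundants M_P and M_Q.
Simple-span end rotations at P and Q under the given loads:
  at P: UDL 10: wL³/(24EI) = 1003/EI
  at Q: UDL 10: wL³/(24EI) = 1003/EI
  at P: point load 103 at a = 10.05: Pab(L + b)/(6LEI) = 722.4/EI
  at Q: point load 103 at a = 10.05: Pab(L + a)/(6LEI) = 1011/EI
  θ_P0 = 1725/EI,  θ_Q0 = 2014/EI
Flexibility coefficients: a unit moment at one end gives L/(3EI) there and L/(6EI) at the far end, so f₁₁ = f₂₂ = 4.467/EI and f₁₂ = f₂₁ = 2.233/EI.
Compatibility — zero rotation at each built-in end:
  4.467 M_P + 2.233 M_Q = 1725
  2.233 M_P + 4.467 M_Q = 2014
Solving the pair gives M_P = 214.3 kip·ft and M_Q = 343.7 kip·ft (hogging).

M_P = 214.3 kip·ft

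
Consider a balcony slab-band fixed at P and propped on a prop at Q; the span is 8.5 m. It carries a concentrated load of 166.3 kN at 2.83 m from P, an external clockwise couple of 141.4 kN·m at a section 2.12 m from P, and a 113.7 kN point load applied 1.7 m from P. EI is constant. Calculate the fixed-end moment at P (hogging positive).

M_P = 449.6 kN·m

Release the roller at Q. Primary structure: cantilever fixed at P.
Downward deflection at the released point Q due to the loads:
  point load 166.3 at a = 2.83: Pa²(3L − a)/(6EI) = 5032/EI
  clockwise couple 141.4 at a = 2.12: M₀a(2L − a)/(2EI) = 2230/EI
  point load 113.7 at a = 1.7: Pa²(3L − a)/(6EI) = 1303/EI
  δ_0 = 8566/EI
Flexibility coefficient — unit upward force at Q: δ_{QQ} = L³/(3EI) = 204.7/EI.
The prop prevents deflection at Q: R_Q = δ_0/δ_{QQ} = 8566/204.7 = 41.84 kN.
Moment equilibrium about P: M_P = Σ(load moments about P) − R_Q·L = 805.3 − 41.84×8.5 = 449.6 kN·m.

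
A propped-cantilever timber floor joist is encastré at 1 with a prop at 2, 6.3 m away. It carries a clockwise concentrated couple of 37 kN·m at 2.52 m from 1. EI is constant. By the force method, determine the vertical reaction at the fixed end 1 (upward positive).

R_1 = -5.638 kN

Release the roller at 2. Primary structure: cantilever fixed at 1.
Downward deflection at the released point 2 due to the loads:
  clockwise couple 37 at a = 2.52: M₀a(2L − a)/(2EI) = 469.9/EI
Flexibility coefficient — unit upward force at 2: δ_{22} = L³/(3EI) = 83.35/EI.
The prop prevents deflection at 2: R_2 = δ_0/δ_{22} = 469.9/83.35 = 5.638 kN.
Vertical equilibrium: R_1 = ΣP − R_2 = 0 − 5.638 = -5.638 kN.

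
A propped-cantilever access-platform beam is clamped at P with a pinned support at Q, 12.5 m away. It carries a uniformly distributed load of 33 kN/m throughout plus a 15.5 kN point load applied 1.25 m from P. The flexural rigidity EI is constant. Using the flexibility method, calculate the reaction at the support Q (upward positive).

R_Q = 154.9 kN

Release the roller at Q. Primary structure: cantilever fixed at P.
Primary-structure tip deflection at Q by superposition:
  UDL 33: wL⁴/(8EI) = 100708/EI
  point load 15.5 at a = 1.25: Pa²(3L − a)/(6EI) = 146.3/EI
  δ_0 = 100854/EI
Flexibility coefficient — unit upward force at Q: δ_{QQ} = L³/(3EI) = 651/EI.
Compatibility at Q: δ_0 − R_Q·δ_{QQ} = 0, so R_Q = 100854/651 = 154.9 kN.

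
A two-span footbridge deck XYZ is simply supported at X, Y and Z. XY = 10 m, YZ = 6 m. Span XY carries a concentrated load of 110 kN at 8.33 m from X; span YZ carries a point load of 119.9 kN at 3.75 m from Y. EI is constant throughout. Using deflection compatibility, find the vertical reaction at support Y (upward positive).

R_Y = 171.6 kN

Take M_Y as the redundant. Released structure: two simple spans XY and YZ with a hinge at Y.
Discontinuity in slope at Y on the released structure — sum the simple-span end rotations:
  span XY: point load 110 at a = 8.33: Pab(L + a)/(6LEI) = 467.5/EI
  span YZ: point load 119.9 at a = 3.75: Pab(L + b)/(6LEI) = 231.8/EI
  relative rotation θ_0 = (467.5 + 231.8)/EI = 699.3/EI
A unit hogging moment at Y produces rotation L₁/(3EI) + L₂/(3EI) = 5.333/EI.
Compatibility: M_Y·(L₁+L₂)/(3EI) = θ_0, giving M_Y = 131.1 kN·m (hogging).
Span XY, ΣM about X with M_Y applied at Y: R_Y^{XY}·10 = 916.3 + 131.1, so R_Y^{XY} = 104.7 kN and R_X = 110 − 104.7 = 5.258 kN.
Span YZ, ΣM about Z: R_Y^{YZ}·6 = 269.8 + 131.1, so R_Y^{YZ} = 66.82 kN and R_Z = 119.9 − 66.82 = 53.08 kN.
R_Y = 104.7 + 66.82 = 171.6 kN.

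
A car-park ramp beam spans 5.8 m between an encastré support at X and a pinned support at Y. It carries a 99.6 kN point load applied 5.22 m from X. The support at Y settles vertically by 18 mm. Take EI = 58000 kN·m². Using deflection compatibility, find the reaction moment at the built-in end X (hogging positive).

M_X = 121.7 kN·m

Take the reaction at Y as the redundant and release it; the primary structure is a cantilever fixed at X.
Primary-structure tip deflection at Y by superposition:
  point load 99.6 at a = 5.22: Pa²(3L − a)/(6EI) = 5509/EI
Tip deflection under a unit load at Y: L³/(3EI) = 65.04/EI.
With EI = 58000 kN·m²: δ_0 = 0.094988 m and δ_{YY} = 0.001121 m/kN.
Compatibility — the beam at Y must follow the support down by 0.018 m: δ_0 − R_Y·δ_{YY} = 0.018, so R_Y = (0.094988 − 0.018)/0.001121 = 68.66 kN.
Moment equilibrium about X: M_X = Σ(load moments about X) − R_Y·L = 519.9 − 68.66×5.8 = 121.7 kN·m.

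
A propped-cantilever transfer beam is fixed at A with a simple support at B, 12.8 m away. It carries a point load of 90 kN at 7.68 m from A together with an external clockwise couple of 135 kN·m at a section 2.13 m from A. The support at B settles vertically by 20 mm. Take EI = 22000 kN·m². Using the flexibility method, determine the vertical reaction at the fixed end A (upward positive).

R_A = 46.92 kN

Take the reaction at B as the redundant and release it; the primary structure is a cantilever fixed at A.
Free-end deflection of the primary structure under the applied loading (downward +):
  point load 90 at a = 7.68: Pa²(3L − a)/(6EI) = 27179/EI
  clockwise couple 135 at a = 2.13: M₀a(2L − a)/(2EI) = 3374/EI
  δ_0 = 30553/EI
Flexibility coefficient — unit upward force at B: δ_{BB} = L³/(3EI) = 699.1/EI.
With EI = 22000 kN·m²: δ_0 = 1.3888 m and δ_{BB} = 0.031775 m/kN.
Compatibility — the beam at B must follow the support down by 0.02 m: δ_0 − R_B·δ_{BB} = 0.02, so R_B = (1.3888 − 0.02)/0.031775 = 43.08 kN.
Vertical equilibrium: R_A = ΣP − R_B = 90 − 43.08 = 46.92 kN.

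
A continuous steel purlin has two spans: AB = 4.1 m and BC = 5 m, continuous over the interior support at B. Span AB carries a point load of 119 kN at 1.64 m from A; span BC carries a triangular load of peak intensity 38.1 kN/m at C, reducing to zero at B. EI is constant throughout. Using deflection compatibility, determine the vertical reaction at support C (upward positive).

R_C = 50.01 kN

Insert a hinge at B; M_B is the redundant, and each span becomes simply supported.
Rotations at B on the released spans (each span's end-slope, ×1/EI):
  span AB: point load 119 at a = 1.64: Pab(L + a)/(6LEI) = 112/EI
  span BC: triangular load, peak 38.1: 7w₀L³/(360EI) = 92.6/EI
  relative rotation θ_0 = (112 + 92.6)/EI = 204.6/EI
A unit hogging moment at B produces rotation L₁/(3EI) + L₂/(3EI) = 3.033/EI.
Slope continuity at B: θ_0 = M_B·3.033/EI, so M_B = 204.6/3.033 = 67.46 kN·m (hogging).
Span BC, ΣM about C: R_B^{BC}·5 = 158.8 + 67.46, so R_B^{BC} = 45.24 kN and R_C = 95.25 − 45.24 = 50.01 kN.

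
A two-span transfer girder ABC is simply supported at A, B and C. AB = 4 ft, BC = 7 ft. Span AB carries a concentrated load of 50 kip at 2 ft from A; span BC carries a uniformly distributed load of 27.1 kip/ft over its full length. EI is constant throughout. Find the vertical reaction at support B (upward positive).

R_B = 166.7 kip

Insert a hinge at B; M_B is the redundant, and each span becomes simply supported.
Discontinuity in slope at B on the released structure — sum the simple-span end rotations:
  span AB: point load 50 at a = 2: Pab(L + a)/(6LEI) = 50/EI
  span BC: UDL 27.1: wL³/(24EI) = 387.3/EI
  relative rotation θ_0 = (50 + 387.3)/EI = 437.3/EI
A unit hogging moment at B produces rotation L₁/(3EI) + L₂/(3EI) = 3.667/EI.
Slope continuity at B: θ_0 = M_B·3.667/EI, so M_B = 437.3/3.667 = 119.3 kip·ft (hogging).
Span AB, ΣM about A with M_B applied at B: R_B^{AB}·4 = 100 + 119.3, so R_B^{AB} = 54.82 kip and R_A = 50 − 54.82 = -4.816 kip.
Span BC, ΣM about C: R_B^{BC}·7 = 664 + 119.3, so R_B^{BC} = 111.9 kip and R_C = 189.7 − 111.9 = 77.81 kip.
R_B = 54.82 + 111.9 = 166.7 kip.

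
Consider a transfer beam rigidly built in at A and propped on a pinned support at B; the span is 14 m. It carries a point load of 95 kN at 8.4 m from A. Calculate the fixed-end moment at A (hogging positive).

M_A = 223.4 kN·m

Take the reaction at B as the redundant and release it; the primary structure is a cantilever fixed at A.
Deflection at B on the released cantilever, summing each load's contribution:
  point load 95 at a = 8.4: Pa²(3L − a)/(6EI) = 37538/EI
Flexibility coefficient — unit upward force at B: δ_{BB} = L³/(3EI) = 914.7/EI.
The prop prevents deflection at B: R_B = δ_0/δ_{BB} = 37538/914.7 = 41.04 kN.
Moment equilibrium about A: M_A = Σ(load moments about A) − R_B·L = 798 − 41.04×14 = 223.4 kN·m.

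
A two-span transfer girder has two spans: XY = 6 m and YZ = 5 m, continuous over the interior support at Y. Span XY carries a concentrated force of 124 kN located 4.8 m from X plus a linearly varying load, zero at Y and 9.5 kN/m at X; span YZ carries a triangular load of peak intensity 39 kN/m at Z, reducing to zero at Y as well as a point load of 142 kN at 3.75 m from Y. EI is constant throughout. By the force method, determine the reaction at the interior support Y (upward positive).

R_Y = 225.5 kN

Release continuity at Y by inserting a hinge; the redundant is the internal moment M_Y. The primary structure is two simply-supported spans XY and YZ.
Discontinuity in slope at Y on the released structure — sum the simple-span end rotations:
  span XY: point load 124 at a = 4.8: Pab(L + a)/(6LEI) = 214.3/EI
  span XY: triangular load, peak 9.5: 7w₀L³/(360EI) = 39.9/EI
  span YZ: triangular load, peak 39: 7w₀L³/(360EI) = 94.79/EI
  span YZ: point load 142 at a = 3.75: Pab(L + b)/(6LEI) = 138.7/EI
  relative rotation θ_0 = (254.2 + 233.5)/EI = 487.6/EI
A unit hogging moment at Y produces rotation L₁/(3EI) + L₂/(3EI) = 3.667/EI.
Compatibility: M_Y·(L₁+L₂)/(3EI) = θ_0, giving M_Y = 133 kN·m (hogging).
Span XY, ΣM about X with M_Y applied at Y: R_Y^{XY}·6 = 652.2 + 133, so R_Y^{XY} = 130.9 kN and R_X = 152.5 − 130.9 = 21.63 kN.
Span YZ, ΣM about Z: R_Y^{YZ}·5 = 340 + 133, so R_Y^{YZ} = 94.6 kN and R_Z = 239.5 − 94.6 = 144.9 kN.
R_Y = 130.9 + 94.6 = 225.5 kN.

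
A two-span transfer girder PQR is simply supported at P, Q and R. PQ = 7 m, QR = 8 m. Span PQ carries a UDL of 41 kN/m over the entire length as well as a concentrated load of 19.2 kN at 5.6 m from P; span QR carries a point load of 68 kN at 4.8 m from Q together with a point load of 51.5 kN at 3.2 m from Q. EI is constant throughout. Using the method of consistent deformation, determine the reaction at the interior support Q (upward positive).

R_Q = 275.1 kN

Release continuity at Q by inserting a hinge; the redundant is the internal moment M_Q. The primary structure is two simply-supported spans PQ and QR.
Discontinuity in slope at Q on the released structure — sum the simple-span end rotations:
  span PQ: UDL 41: wL³/(24EI) = 586/EI
  span PQ: point load 19.2 at a = 5.6: Pab(L + a)/(6LEI) = 45.16/EI
  span QR: point load 68 at a = 4.8: Pab(L + b)/(6LEI) = 243.7/EI
  span QR: point load 51.5 at a = 3.2: Pab(L + b)/(6LEI) = 210.9/EI
  relative rotation θ_0 = (631.1 + 454.7)/EI = 1086/EI
A unit hogging moment at Q produces rotation L₁/(3EI) + L₂/(3EI) = 5/EI.
Slope continuity at Q: θ_0 = M_Q·5/EI, so M_Q = 1086/5 = 217.2 kN·m (hogging).
Span PQ, ΣM about P with M_Q applied at Q: R_Q^{PQ}·7 = 1112 + 217.2, so R_Q^{PQ} = 189.9 kN and R_P = 306.2 − 189.9 = 116.3 kN.
Span QR, ΣM about R: R_Q^{QR}·8 = 464.8 + 217.2, so R_Q^{QR} = 85.24 kN and R_R = 119.5 − 85.24 = 34.26 kN.
R_Q = 189.9 + 85.24 = 275.1 kN.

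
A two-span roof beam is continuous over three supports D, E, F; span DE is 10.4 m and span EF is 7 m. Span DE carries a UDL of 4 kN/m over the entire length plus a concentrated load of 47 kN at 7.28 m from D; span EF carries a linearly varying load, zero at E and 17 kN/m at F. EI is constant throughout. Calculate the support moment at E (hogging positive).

Take M_E as the redundant. Released structure: two simple spans DE and EF with a hinge at E.
Discontinuity in slope at E on the released structure — sum the simple-span end rotations:
  span DE: UDL 4: wL³/(24EI) = 187.5/EI
  span DE: point load 47 at a = 7.28: Pab(L + a)/(6LEI) = 302.5/EI
  span EF: triangular load, peak 17: 7w₀L³/(360EI) = 113.4/EI
  relative rotation θ_0 = (489.9 + 113.4)/EI = 603.3/EI
A unit hogging moment at E produces rotation L₁/(3EI) + L₂/(3EI) = 5.8/EI.
Slope continuity at E: θ_0 = M_E·5.8/EI, so M_E = 603.3/5.8 = 104 kN·m (hogging).

M_E = 104 kN·m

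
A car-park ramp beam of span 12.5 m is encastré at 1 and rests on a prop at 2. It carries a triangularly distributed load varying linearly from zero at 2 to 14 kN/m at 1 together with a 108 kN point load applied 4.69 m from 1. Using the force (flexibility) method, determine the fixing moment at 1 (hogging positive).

M_1 = 402.9 kN·m

Take the reaction at 2 as the redundant and release it; the primary structure is a cantilever fixed at 1.
Deflection at 2 on the released cantilever, summing each load's contribution:
  triangular load, peak 14 at the fixed end: w₀L⁴/(30EI) = 11393/EI
  point load 108 at a = 4.69: Pa²(3L − a)/(6EI) = 12990/EI
  δ_0 = 24384/EI
Flexibility coefficient — unit upward force at 2: δ_{22} = L³/(3EI) = 651/EI.
The prop prevents deflection at 2: R_2 = δ_0/δ_{22} = 24384/651 = 37.45 kN.
Moment equilibrium about 1: M_1 = Σ(load moments about 1) − R_2·L = 871.1 − 37.45×12.5 = 402.9 kN·m.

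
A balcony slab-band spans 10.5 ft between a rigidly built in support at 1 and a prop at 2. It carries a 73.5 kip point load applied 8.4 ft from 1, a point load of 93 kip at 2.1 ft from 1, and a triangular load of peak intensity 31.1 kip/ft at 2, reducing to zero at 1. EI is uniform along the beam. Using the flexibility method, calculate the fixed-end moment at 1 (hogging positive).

Remove the prop at 2; the released (primary) structure is a cantilever built in at 1.
Downward deflection at the released point 2 due to the loads:
  point load 73.5 at a = 8.4: Pa²(3L − a)/(6EI) = 19967/EI
  point load 93 at a = 2.1: Pa²(3L − a)/(6EI) = 2010/EI
  triangular load, peak 31.1 at the free end: 11w₀L⁴/(120EI) = 34652/EI
  δ_0 = 56628/EI
Flexibility coefficient — unit upward force at 2: δ_{22} = L³/(3EI) = 385.9/EI.
The prop prevents deflection at 2: R_2 = δ_0/δ_{22} = 56628/385.9 = 146.8 kip.
Moment equilibrium about 1: M_1 = Σ(load moments about 1) − R_2·L = 1956 − 146.8×10.5 = 414.7 kip·ft.

M_1 = 414.7 kip·ft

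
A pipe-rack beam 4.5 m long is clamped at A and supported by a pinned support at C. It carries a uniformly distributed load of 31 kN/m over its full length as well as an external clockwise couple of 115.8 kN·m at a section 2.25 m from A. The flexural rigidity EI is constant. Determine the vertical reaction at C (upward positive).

Remove the prop at C; the released (primary) structure is a cantilever built in at A.
Downward deflection at the released point C due to the loads:
  UDL 31: wL⁴/(8EI) = 1589/EI
  clockwise couple 115.8 at a = 2.25: M₀a(2L − a)/(2EI) = 879.4/EI
  δ_0 = 2468/EI
Tip deflection under a unit load at C: L³/(3EI) = 30.38/EI.
Compatibility at C: δ_0 − R_C·δ_{CC} = 0, so R_C = 2468/30.38 = 81.26 kN.

R_C = 81.26 kN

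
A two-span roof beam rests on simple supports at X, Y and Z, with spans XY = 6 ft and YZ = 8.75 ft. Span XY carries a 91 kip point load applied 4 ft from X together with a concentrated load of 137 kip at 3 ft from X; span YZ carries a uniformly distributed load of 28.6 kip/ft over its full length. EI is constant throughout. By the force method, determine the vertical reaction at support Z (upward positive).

Release continuity at Y by inserting a hinge; the redundant is the internal moment M_Y. The primary structure is two simply-supported spans XY and YZ.
End slopes at the hinge Y, treating each span as simply supported:
  span XY: point load 91 at a = 4: Pab(L + a)/(6LEI) = 202.2/EI
  span XY: point load 137 at a = 3: Pab(L + a)/(6LEI) = 308.2/EI
  span YZ: UDL 28.6: wL³/(24EI) = 798.3/EI
  relative rotation θ_0 = (510.5 + 798.3)/EI = 1309/EI
A unit hogging moment at Y produces rotation L₁/(3EI) + L₂/(3EI) = 4.917/EI.
Slope continuity at Y: θ_0 = M_Y·4.917/EI, so M_Y = 1309/4.917 = 266.2 kip·ft (hogging).
Span YZ, ΣM about Z: R_Y^{YZ}·8.75 = 1095 + 266.2, so R_Y^{YZ} = 155.5 kip and R_Z = 250.2 − 155.5 = 94.7 kip.

R_Z = 94.7 kip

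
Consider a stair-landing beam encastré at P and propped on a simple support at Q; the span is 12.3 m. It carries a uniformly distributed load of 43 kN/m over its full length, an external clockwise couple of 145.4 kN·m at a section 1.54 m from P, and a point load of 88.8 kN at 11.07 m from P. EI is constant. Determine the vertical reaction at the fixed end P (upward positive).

Release the roller at Q. Primary structure: cantilever fixed at P.
Deflection at Q on the released cantilever, summing each load's contribution:
  UDL 43: wL⁴/(8EI) = 123027/EI
  clockwise couple 145.4 at a = 1.54: M₀a(2L − a)/(2EI) = 2582/EI
  point load 88.8 at a = 11.07: Pa²(3L − a)/(6EI) = 46847/EI
  δ_0 = 172455/EI
Tip deflection under a unit load at Q: L³/(3EI) = 620.3/EI.
Compatibility at Q: δ_0 − R_Q·δ_{QQ} = 0, so R_Q = 172455/620.3 = 278 kN.
Vertical equilibrium: R_P = ΣP − R_Q = 617.7 − 278 = 339.7 kN.

R_P = 339.7 kN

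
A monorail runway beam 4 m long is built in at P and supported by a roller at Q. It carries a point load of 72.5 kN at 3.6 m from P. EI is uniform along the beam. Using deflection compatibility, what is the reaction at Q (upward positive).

Release the roller at Q. Primary structure: cantilever fixed at P.
Primary-structure tip deflection at Q by superposition:
  point load 72.5 at a = 3.6: Pa²(3L − a)/(6EI) = 1315/EI
Flexibility coefficient — unit upward force at Q: δ_{QQ} = L³/(3EI) = 21.33/EI.
Compatibility at Q: δ_0 − R_Q·δ_{QQ} = 0, so R_Q = 1315/21.33 = 61.66 kN.

R_Q = 61.66 kN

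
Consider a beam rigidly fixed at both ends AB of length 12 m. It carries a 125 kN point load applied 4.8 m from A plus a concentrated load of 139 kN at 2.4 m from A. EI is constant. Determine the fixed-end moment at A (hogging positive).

M_A = 429.5 kN·m

Release both end moments; the primary structure is a simply-supported span AB with redundants M_A and M_B.
Simple-span end rotations at A and B under the given loads:
  at A: point load 125 at a = 4.8: Pab(L + b)/(6LEI) = 1152/EI
  at B: point load 125 at a = 4.8: Pab(L + a)/(6LEI) = 1008/EI
  at A: point load 139 at a = 2.4: Pab(L + b)/(6LEI) = 960.8/EI
  at B: point load 139 at a = 2.4: Pab(L + a)/(6LEI) = 640.5/EI
  θ_A0 = 2113/EI,  θ_B0 = 1649/EI
Flexibility coefficients: a unit moment at one end gives L/(3EI) there and L/(6EI) at the far end, so f₁₁ = f₂₂ = 4/EI and f₁₂ = f₂₁ = 2/EI.
Compatibility — zero rotation at each built-in end:
  4 M_A + 2 M_B = 2113
  2 M_A + 4 M_B = 1649
Solving the pair gives M_A = 429.5 kN·m and M_B = 197.4 kN·m (hogging).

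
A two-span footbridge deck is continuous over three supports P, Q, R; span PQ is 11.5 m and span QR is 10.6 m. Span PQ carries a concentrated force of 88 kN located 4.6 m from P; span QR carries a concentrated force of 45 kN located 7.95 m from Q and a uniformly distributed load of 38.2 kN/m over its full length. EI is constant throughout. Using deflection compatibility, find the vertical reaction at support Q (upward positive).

R_Q = 316.5 kN

Release continuity at Q by inserting a hinge; the redundant is the internal moment M_Q. The primary structure is two simply-supported spans PQ and QR.
End slopes at the hinge Q, treating each span as simply supported:
  span PQ: point load 88 at a = 4.6: Pab(L + a)/(6LEI) = 651.7/EI
  span QR: point load 45 at a = 7.95: Pab(L + b)/(6LEI) = 197.5/EI
  span QR: UDL 38.2: wL³/(24EI) = 1896/EI
  relative rotation θ_0 = (651.7 + 2093)/EI = 2745/EI
A unit hogging moment at Q produces rotation L₁/(3EI) + L₂/(3EI) = 7.367/EI.
Compatibility: M_Q·(L₁+L₂)/(3EI) = θ_0, giving M_Q = 372.6 kN·m (hogging).
Span PQ, ΣM about P with M_Q applied at Q: R_Q^{PQ}·11.5 = 404.8 + 372.6, so R_Q^{PQ} = 67.6 kN and R_P = 88 − 67.6 = 20.4 kN.
Span QR, ΣM about R: R_Q^{QR}·10.6 = 2265 + 372.6, so R_Q^{QR} = 248.9 kN and R_R = 449.9 − 248.9 = 201.1 kN.
R_Q = 67.6 + 248.9 = 316.5 kN.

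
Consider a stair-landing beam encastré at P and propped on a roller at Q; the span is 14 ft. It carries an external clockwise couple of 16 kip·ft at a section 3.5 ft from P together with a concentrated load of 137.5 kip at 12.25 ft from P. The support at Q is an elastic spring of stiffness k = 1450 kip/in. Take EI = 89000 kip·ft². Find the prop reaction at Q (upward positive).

Take the reaction at Q as the redundant and release it; the primary structure is a cantilever fixed at P.
Free-end deflection of the primary structure under the applied loading (downward +):
  clockwise couple 16 at a = 3.5: M₀a(2L − a)/(2EI) = 686/EI
  point load 137.5 at a = 12.25: Pa²(3L − a)/(6EI) = 102308/EI
  δ_0 = 102994/EI
Tip deflection under a unit load at Q: L³/(3EI) = 914.7/EI.
With EI = 89000 kip·ft²: δ_0 = 1.1572 ft and δ_{QQ} = 0.010277 ft/kip.
Compatibility — the spring shortens by R_Q/k under the reaction it provides: δ_0 − R_Q·δ_{QQ} = R_Q/k. With 1/k = 1/(1450×12) ft/kip = 0.000057 ft/kip, R_Q = δ_0 / (δ_{QQ} + 1/k) = 1.1572 / (0.010277 + 0.000057) = 112 kip.

R_Q = 112 kip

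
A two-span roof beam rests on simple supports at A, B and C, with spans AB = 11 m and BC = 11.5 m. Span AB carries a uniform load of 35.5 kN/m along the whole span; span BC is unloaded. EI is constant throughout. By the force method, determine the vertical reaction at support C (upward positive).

R_C = -22.83 kN

Insert a hinge at B; M_B is the redundant, and each span becomes simply supported.
Discontinuity in slope at B on the released structure — sum the simple-span end rotations:
  span AB: UDL 35.5: wL³/(24EI) = 1969/EI
  relative rotation θ_0 = (1969 + 0)/EI = 1969/EI
A unit hogging moment at B produces rotation L₁/(3EI) + L₂/(3EI) = 7.5/EI.
Compatibility: M_B·(L₁+L₂)/(3EI) = θ_0, giving M_B = 262.5 kN·m (hogging).
Span BC, ΣM about C: R_B^{BC}·11.5 = 0 + 262.5, so R_B^{BC} = 22.83 kN and R_C = 0 − 22.83 = -22.83 kN.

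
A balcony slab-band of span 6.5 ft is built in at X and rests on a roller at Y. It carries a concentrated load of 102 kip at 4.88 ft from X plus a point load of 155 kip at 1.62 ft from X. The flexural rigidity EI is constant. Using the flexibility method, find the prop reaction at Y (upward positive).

R_Y = 77.9 kip

Remove the prop at Y; the released (primary) structure is a cantilever built in at X.
Primary-structure tip deflection at Y by superposition:
  point load 102 at a = 4.88: Pa²(3L − a)/(6EI) = 5919/EI
  point load 155 at a = 1.62: Pa²(3L − a)/(6EI) = 1212/EI
  δ_0 = 7131/EI
Tip deflection under a unit load at Y: L³/(3EI) = 91.54/EI.
Compatibility at Y: δ_0 − R_Y·δ_{YY} = 0, so R_Y = 7131/91.54 = 77.9 kip.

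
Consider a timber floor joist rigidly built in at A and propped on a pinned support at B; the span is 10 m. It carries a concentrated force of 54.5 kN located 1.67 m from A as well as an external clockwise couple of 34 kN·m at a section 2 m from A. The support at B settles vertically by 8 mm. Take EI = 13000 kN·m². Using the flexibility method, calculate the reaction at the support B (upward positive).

Choose R_B as the redundant. The primary structure is the cantilever fixed at A.
Primary-structure tip deflection at B by superposition:
  point load 54.5 at a = 1.67: Pa²(3L − a)/(6EI) = 717.7/EI
  clockwise couple 34 at a = 2: M₀a(2L − a)/(2EI) = 612/EI
  δ_0 = 1330/EI
Tip deflection under a unit load at B: L³/(3EI) = 333.3/EI.
With EI = 13000 kN·m²: δ_0 = 0.10228 m and δ_{BB} = 0.025641 m/kN.
Compatibility — the beam at B must follow the support down by 0.008 m: δ_0 − R_B·δ_{BB} = 0.008, so R_B = (0.10228 − 0.008)/0.025641 = 3.677 kN.

R_B = 3.677 kN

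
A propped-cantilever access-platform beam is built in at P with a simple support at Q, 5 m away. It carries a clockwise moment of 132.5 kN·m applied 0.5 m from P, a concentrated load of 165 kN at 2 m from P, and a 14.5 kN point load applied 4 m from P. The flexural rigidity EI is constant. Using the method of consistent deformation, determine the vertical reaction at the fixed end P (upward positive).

R_P = 127.4 kN

Release the roller at Q. Primary structure: cantilever fixed at P.
Downward deflection at the released point Q due to the loads:
  clockwise couple 132.5 at a = 0.5: M₀a(2L − a)/(2EI) = 314.7/EI
  point load 165 at a = 2: Pa²(3L − a)/(6EI) = 1430/EI
  point load 14.5 at a = 4: Pa²(3L − a)/(6EI) = 425.3/EI
  δ_0 = 2170/EI
Tip deflection under a unit load at Q: L³/(3EI) = 41.67/EI.
The prop prevents deflection at Q: R_Q = δ_0/δ_{QQ} = 2170/41.67 = 52.08 kN.
Vertical equilibrium: R_P = ΣP − R_Q = 179.5 − 52.08 = 127.4 kN.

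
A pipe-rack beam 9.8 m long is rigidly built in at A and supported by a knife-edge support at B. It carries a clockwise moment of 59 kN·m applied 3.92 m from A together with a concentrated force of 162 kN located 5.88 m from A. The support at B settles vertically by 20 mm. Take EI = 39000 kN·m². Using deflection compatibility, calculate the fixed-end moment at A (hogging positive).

M_A = 293.4 kN·m

Take the reaction at B as the redundant and release it; the primary structure is a cantilever fixed at A.
Downward deflection at the released point B due to the loads:
  clockwise couple 59 at a = 3.92: M₀a(2L − a)/(2EI) = 1813/EI
  point load 162 at a = 5.88: Pa²(3L − a)/(6EI) = 21956/EI
  δ_0 = 23769/EI
Flexibility coefficient — unit upward force at B: δ_{BB} = L³/(3EI) = 313.7/EI.
With EI = 39000 kN·m²: δ_0 = 0.60947 m and δ_{BB} = 0.008044 m/kN.
Compatibility — the beam at B must follow the support down by 0.02 m: δ_0 − R_B·δ_{BB} = 0.02, so R_B = (0.60947 − 0.02)/0.008044 = 73.28 kN.
Moment equilibrium about A: M_A = Σ(load moments about A) − R_B·L = 1012 − 73.28×9.8 = 293.4 kN·m.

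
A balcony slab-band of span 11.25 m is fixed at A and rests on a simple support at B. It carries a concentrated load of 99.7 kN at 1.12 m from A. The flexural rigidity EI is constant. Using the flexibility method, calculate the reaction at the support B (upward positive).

Choose R_B as the redundant. The primary structure is the cantilever fixed at A.
Primary-structure tip deflection at B by superposition:
  point load 99.7 at a = 1.12: Pa²(3L − a)/(6EI) = 680.1/EI
Tip deflection under a unit load at B: L³/(3EI) = 474.6/EI.
The prop prevents deflection at B: R_B = δ_0/δ_{BB} = 680.1/474.6 = 1.433 kN.

R_B = 1.433 kN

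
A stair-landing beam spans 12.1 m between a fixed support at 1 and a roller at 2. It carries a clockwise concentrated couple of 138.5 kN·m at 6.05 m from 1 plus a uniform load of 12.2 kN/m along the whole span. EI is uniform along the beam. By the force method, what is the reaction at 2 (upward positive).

Release the roller at 2. Primary structure: cantilever fixed at 1.
Free-end deflection of the primary structure under the applied loading (downward +):
  clockwise couple 138.5 at a = 6.05: M₀a(2L − a)/(2EI) = 7604/EI
  UDL 12.2: wL⁴/(8EI) = 32690/EI
  δ_0 = 40294/EI
Tip deflection under a unit load at 2: L³/(3EI) = 590.5/EI.
The prop prevents deflection at 2: R_2 = δ_0/δ_{22} = 40294/590.5 = 68.23 kN.

R_2 = 68.23 kN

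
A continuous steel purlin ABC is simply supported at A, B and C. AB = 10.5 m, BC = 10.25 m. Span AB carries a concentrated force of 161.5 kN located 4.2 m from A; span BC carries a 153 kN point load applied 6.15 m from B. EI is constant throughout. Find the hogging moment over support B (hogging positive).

M_B = 274.3 kN·m

Insert a hinge at B; M_B is the redundant, and each span becomes simply supported.
Discontinuity in slope at B on the released structure — sum the simple-span end rotations:
  span AB: point load 161.5 at a = 4.2: Pab(L + a)/(6LEI) = 997.1/EI
  span BC: point load 153 at a = 6.15: Pab(L + b)/(6LEI) = 900.2/EI
  relative rotation θ_0 = (997.1 + 900.2)/EI = 1897/EI
A unit hogging moment at B produces rotation L₁/(3EI) + L₂/(3EI) = 6.917/EI.
Compatibility: M_B·(L₁+L₂)/(3EI) = θ_0, giving M_B = 274.3 kN·m (hogging).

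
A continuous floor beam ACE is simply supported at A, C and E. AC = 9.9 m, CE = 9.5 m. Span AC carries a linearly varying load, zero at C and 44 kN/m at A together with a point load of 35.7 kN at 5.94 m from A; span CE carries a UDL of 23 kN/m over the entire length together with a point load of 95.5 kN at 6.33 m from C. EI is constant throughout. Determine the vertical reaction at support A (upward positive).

R_A = 123.5 kN

Insert a hinge at C; M_C is the redundant, and each span becomes simply supported.
Rotations at C on the released spans (each span's end-slope, ×1/EI):
  span AC: triangular load, peak 44: 7w₀L³/(360EI) = 830.1/EI
  span AC: point load 35.7 at a = 5.94: Pab(L + a)/(6LEI) = 223.9/EI
  span CE: UDL 23: wL³/(24EI) = 821.7/EI
  span CE: point load 95.5 at a = 6.33: Pab(L + b)/(6LEI) = 426/EI
  relative rotation θ_0 = (1054 + 1248)/EI = 2302/EI
A unit hogging moment at C produces rotation L₁/(3EI) + L₂/(3EI) = 6.467/EI.
Compatibility: M_C·(L₁+L₂)/(3EI) = θ_0, giving M_C = 355.9 kN·m (hogging).
Span AC, ΣM about A with M_C applied at C: R_C^{AC}·9.9 = 930.8 + 355.9, so R_C^{AC} = 130 kN and R_A = 253.5 − 130 = 123.5 kN.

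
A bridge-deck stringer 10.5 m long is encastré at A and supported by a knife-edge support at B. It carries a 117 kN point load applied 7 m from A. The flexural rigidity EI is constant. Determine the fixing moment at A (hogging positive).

M_A = 182 kN·m

Release the roller at B. Primary structure: cantilever fixed at A.
Deflection at B on the released cantilever, summing each load's contribution:
  point load 117 at a = 7: Pa²(3L − a)/(6EI) = 23410/EI
Flexibility coefficient — unit upward force at B: δ_{BB} = L³/(3EI) = 385.9/EI.
The prop prevents deflection at B: R_B = δ_0/δ_{BB} = 23410/385.9 = 60.67 kN.
Moment equilibrium about A: M_A = Σ(load moments about A) − R_B·L = 819 − 60.67×10.5 = 182 kN·m.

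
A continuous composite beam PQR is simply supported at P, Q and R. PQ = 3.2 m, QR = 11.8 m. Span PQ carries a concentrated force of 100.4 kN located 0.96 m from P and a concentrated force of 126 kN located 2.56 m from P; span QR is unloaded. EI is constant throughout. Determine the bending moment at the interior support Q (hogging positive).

Take M_Q as the redundant. Released structure: two simple spans PQ and QR with a hinge at Q.
Rotations at Q on the released spans (each span's end-slope, ×1/EI):
  span PQ: point load 100.4 at a = 0.96: Pab(L + a)/(6LEI) = 46.78/EI
  span PQ: point load 126 at a = 2.56: Pab(L + a)/(6LEI) = 61.93/EI
  relative rotation θ_0 = (108.7 + 0)/EI = 108.7/EI
A unit hogging moment at Q produces rotation L₁/(3EI) + L₂/(3EI) = 5/EI.
Compatibility: M_Q·(L₁+L₂)/(3EI) = θ_0, giving M_Q = 21.74 kN·m (hogging).

M_Q = 21.74 kN·m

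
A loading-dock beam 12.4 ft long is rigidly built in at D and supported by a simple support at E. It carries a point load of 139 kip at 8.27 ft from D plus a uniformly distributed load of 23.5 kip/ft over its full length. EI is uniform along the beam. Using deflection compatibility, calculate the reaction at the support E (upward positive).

Release the roller at E. Primary structure: cantilever fixed at D.
Free-end deflection of the primary structure under the applied loading (downward +):
  point load 139 at a = 8.27: Pa²(3L − a)/(6EI) = 45838/EI
  UDL 23.5: wL⁴/(8EI) = 69449/EI
  δ_0 = 115286/EI
Flexibility coefficient — unit upward force at E: δ_{EE} = L³/(3EI) = 635.5/EI.
Compatibility at E: δ_0 − R_E·δ_{EE} = 0, so R_E = 115286/635.5 = 181.4 kip.

R_E = 181.4 kip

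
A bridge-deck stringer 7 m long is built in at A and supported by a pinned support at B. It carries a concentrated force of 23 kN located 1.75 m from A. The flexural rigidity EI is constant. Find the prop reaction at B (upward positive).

Take the reaction at B as the redundant and release it; the primary structure is a cantilever fixed at A.
Downward deflection at the released point B due to the loads:
  point load 23 at a = 1.75: Pa²(3L − a)/(6EI) = 226/EI
Tip deflection under a unit load at B: L³/(3EI) = 114.3/EI.
Compatibility at B: δ_0 − R_B·δ_{BB} = 0, so R_B = 226/114.3 = 1.977 kN.

R_B = 1.977 kN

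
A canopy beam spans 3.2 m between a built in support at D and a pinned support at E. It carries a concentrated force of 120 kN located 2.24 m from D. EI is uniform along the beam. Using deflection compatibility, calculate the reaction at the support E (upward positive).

R_E = 67.62 kN

Choose R_E as the redundant. The primary structure is the cantilever fixed at D.
Deflection at E on the released cantilever, summing each load's contribution:
  point load 120 at a = 2.24: Pa²(3L − a)/(6EI) = 738.6/EI
Flexibility coefficient — unit upward force at E: δ_{EE} = L³/(3EI) = 10.92/EI.
The prop prevents deflection at E: R_E = δ_0/δ_{EE} = 738.6/10.92 = 67.62 kN.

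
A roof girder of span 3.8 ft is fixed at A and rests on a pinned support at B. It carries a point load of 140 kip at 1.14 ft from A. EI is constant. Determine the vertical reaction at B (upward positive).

Remove the prop at B; the released (primary) structure is a cantilever built in at A.
Free-end deflection of the primary structure under the applied loading (downward +):
  point load 140 at a = 1.14: Pa²(3L − a)/(6EI) = 311.1/EI
Flexibility coefficient — unit upward force at B: δ_{BB} = L³/(3EI) = 18.29/EI.
The prop prevents deflection at B: R_B = δ_0/δ_{BB} = 311.1/18.29 = 17.01 kip.

R_B = 17.01 kip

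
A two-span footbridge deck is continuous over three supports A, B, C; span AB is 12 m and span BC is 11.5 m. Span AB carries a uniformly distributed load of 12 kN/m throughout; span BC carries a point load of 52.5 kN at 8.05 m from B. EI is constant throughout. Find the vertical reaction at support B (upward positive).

R_B = 113.4 kN

Release continuity at B by inserting a hinge; the redundant is the internal moment M_B. The primary structure is two simply-supported spans AB and BC.
End slopes at the hinge B, treating each span as simply supported:
  span AB: UDL 12: wL³/(24EI) = 864/EI
  span BC: point load 52.5 at a = 8.05: Pab(L + b)/(6LEI) = 315.9/EI
  relative rotation θ_0 = (864 + 315.9)/EI = 1180/EI
A unit hogging moment at B produces rotation L₁/(3EI) + L₂/(3EI) = 7.833/EI.
Slope continuity at B: θ_0 = M_B·7.833/EI, so M_B = 1180/7.833 = 150.6 kN·m (hogging).
Span AB, ΣM about A with M_B applied at B: R_B^{AB}·12 = 864 + 150.6, so R_B^{AB} = 84.55 kN and R_A = 144 − 84.55 = 59.45 kN.
Span BC, ΣM about C: R_B^{BC}·11.5 = 181.1 + 150.6, so R_B^{BC} = 28.85 kN and R_C = 52.5 − 28.85 = 23.65 kN.
R_B = 84.55 + 28.85 = 113.4 kN.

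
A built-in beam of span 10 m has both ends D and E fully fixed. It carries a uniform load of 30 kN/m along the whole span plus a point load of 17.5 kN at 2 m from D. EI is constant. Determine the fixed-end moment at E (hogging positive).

M_E = 255.6 kN·m

Take the two fixed-end moments M_D, M_E as redundants; the released structure is the simple span DE.
On the primary (simply-supported) span, the end slopes from the loading are:
  at D: UDL 30: wL³/(24EI) = 1250/EI
  at E: UDL 30: wL³/(24EI) = 1250/EI
  at D: point load 17.5 at a = 2: Pab(L + b)/(6LEI) = 84/EI
  at E: point load 17.5 at a = 2: Pab(L + a)/(6LEI) = 56/EI
  θ_D0 = 1334/EI,  θ_E0 = 1306/EI
Flexibility coefficients: a unit moment at one end gives L/(3EI) there and L/(6EI) at the far end, so f₁₁ = f₂₂ = 3.333/EI and f₁₂ = f₂₁ = 1.667/EI.
Compatibility — zero rotation at each built-in end:
  3.333 M_D + 1.667 M_E = 1334
  1.667 M_D + 3.333 M_E = 1306
Solving the pair gives M_D = 272.4 kN·m and M_E = 255.6 kN·m (hogging).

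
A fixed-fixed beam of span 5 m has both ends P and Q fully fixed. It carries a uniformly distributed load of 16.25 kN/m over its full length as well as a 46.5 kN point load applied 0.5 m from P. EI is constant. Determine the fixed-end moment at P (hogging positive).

M_P = 52.69 kN·m

Release both end moments; the primary structure is a simply-supported span PQ with redundants M_P and M_Q.
On the primary (simply-supported) span, the end slopes from the loading are:
  at P: UDL 16.25: wL³/(24EI) = 84.64/EI
  at Q: UDL 16.25: wL³/(24EI) = 84.64/EI
  at P: point load 46.5 at a = 0.5: Pab(L + b)/(6LEI) = 33.13/EI
  at Q: point load 46.5 at a = 0.5: Pab(L + a)/(6LEI) = 19.18/EI
  θ_P0 = 117.8/EI,  θ_Q0 = 103.8/EI
Flexibility coefficients: a unit moment at one end gives L/(3EI) there and L/(6EI) at the far end, so f₁₁ = f₂₂ = 1.667/EI and f₁₂ = f₂₁ = 0.8333/EI.
Compatibility — zero rotation at each built-in end:
  1.667 M_P + 0.8333 M_Q = 117.8
  0.8333 M_P + 1.667 M_Q = 103.8
Solving the pair gives M_P = 52.69 kN·m and M_Q = 35.95 kN·m (hogging).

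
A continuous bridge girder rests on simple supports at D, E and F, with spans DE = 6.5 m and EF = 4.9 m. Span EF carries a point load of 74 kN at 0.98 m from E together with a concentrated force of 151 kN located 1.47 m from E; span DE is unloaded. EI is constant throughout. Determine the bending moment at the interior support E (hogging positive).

Take M_E as the redundant. Released structure: two simple spans DE and EF with a hinge at E.
End slopes at the hinge E, treating each span as simply supported:
  span EF: point load 74 at a = 0.98: Pab(L + b)/(6LEI) = 85.28/EI
  span EF: point load 151 at a = 1.47: Pab(L + b)/(6LEI) = 215.7/EI
  relative rotation θ_0 = (0 + 301)/EI = 301/EI
A unit hogging moment at E produces rotation L₁/(3EI) + L₂/(3EI) = 3.8/EI.
Slope continuity at E: θ_0 = M_E·3.8/EI, so M_E = 301/3.8 = 79.21 kN·m (hogging).

M_E = 79.21 kN·m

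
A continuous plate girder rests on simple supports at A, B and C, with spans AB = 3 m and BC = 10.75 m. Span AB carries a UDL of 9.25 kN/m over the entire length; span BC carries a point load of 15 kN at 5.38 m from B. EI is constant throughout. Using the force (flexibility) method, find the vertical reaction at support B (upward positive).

Insert a hinge at B; M_B is the redundant, and each span becomes simply supported.
Discontinuity in slope at B on the released structure — sum the simple-span end rotations:
  span AB: UDL 9.25: wL³/(24EI) = 10.41/EI
  span BC: point load 15 at a = 5.38: Pab(L + b)/(6LEI) = 108.3/EI
  relative rotation θ_0 = (10.41 + 108.3)/EI = 118.7/EI
A unit hogging moment at B produces rotation L₁/(3EI) + L₂/(3EI) = 4.583/EI.
Compatibility: M_B·(L₁+L₂)/(3EI) = θ_0, giving M_B = 25.9 kN·m (hogging).
Span AB, ΣM about A with M_B applied at B: R_B^{AB}·3 = 41.62 + 25.9, so R_B^{AB} = 22.51 kN and R_A = 27.75 − 22.51 = 5.241 kN.
Span BC, ΣM about C: R_B^{BC}·10.75 = 80.55 + 25.9, so R_B^{BC} = 9.902 kN and R_C = 15 − 9.902 = 5.098 kN.
R_B = 22.51 + 9.902 = 32.41 kN.

R_B = 32.41 kN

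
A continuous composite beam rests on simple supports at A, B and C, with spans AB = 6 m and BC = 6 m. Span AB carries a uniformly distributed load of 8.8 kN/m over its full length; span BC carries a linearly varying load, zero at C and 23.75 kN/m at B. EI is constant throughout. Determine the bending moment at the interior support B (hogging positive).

M_B = 48.3 kN·m

Insert a hinge at B; M_B is the redundant, and each span becomes simply supported.
Discontinuity in slope at B on the released structure — sum the simple-span end rotations:
  span AB: UDL 8.8: wL³/(24EI) = 79.2/EI
  span BC: triangular load, peak 23.75: w₀L³/(45EI) = 114/EI
  relative rotation θ_0 = (79.2 + 114)/EI = 193.2/EI
A unit hogging moment at B produces rotation L₁/(3EI) + L₂/(3EI) = 4/EI.
Compatibility: M_B·(L₁+L₂)/(3EI) = θ_0, giving M_B = 48.3 kN·m (hogging).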